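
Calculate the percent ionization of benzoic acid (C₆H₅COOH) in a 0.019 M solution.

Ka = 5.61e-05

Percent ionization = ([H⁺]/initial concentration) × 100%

Using Ka equilibrium: x² + Ka×x - Ka×C = 0. Solving: [H⁺] = 1.0048e-03. Percent = (1.0048e-03/0.019) × 100

Percent ionization = 5.29%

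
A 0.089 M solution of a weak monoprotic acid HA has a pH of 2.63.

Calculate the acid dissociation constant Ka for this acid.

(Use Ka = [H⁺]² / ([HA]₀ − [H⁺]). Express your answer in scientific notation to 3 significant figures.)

[H⁺] = 10^(−pH) = 10^(−2.63) = 2.344e-03 M. For HA ⇌ H⁺ + A⁻, Ka = [H⁺][A⁻]/[HA] = [H⁺]² / ([HA]₀ − [H⁺]) = (2.344e-03)² / (0.089 − 2.344e-03) = 6.34e-05.

K_a = 6.34e-05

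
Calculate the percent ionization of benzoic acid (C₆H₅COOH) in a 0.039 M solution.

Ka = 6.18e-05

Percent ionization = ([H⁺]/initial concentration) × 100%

Using Ka equilibrium: x² + Ka×x - Ka×C = 0. Solving: [H⁺] = 1.5219e-03. Percent = (1.5219e-03/0.039) × 100

Percent ionization = 3.9%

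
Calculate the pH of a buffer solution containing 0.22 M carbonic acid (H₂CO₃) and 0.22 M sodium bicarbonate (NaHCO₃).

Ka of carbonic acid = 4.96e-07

pKa = -log(4.96e-07) = 6.30. pH = pKa + log([A⁻]/[HA]) = 6.30 + log(0.22/0.22)

pH = 6.30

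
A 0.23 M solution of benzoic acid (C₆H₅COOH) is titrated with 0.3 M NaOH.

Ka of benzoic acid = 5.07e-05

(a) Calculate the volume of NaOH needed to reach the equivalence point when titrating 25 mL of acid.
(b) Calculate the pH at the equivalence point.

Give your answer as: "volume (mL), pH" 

moles acid = 0.23 × 25/1000 = 0.00575 mol; V_base = moles/0.3 × 1000 = 19.2 mL. At equivalence only the conjugate base is present: [A⁻] = 0.00575/0.044 = 1.3019e-01 M. Kb = Kw/Ka = 1.97e-10; [OH⁻] = √(Kb × [A⁻]) = 5.0674e-06; pOH = 5.30; pH = 14 - pOH = 8.70.

V = 19.2 mL, pH = 8.70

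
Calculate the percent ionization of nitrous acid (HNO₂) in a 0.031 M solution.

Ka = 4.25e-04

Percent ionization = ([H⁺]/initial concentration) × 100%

Using Ka equilibrium: x² + Ka×x - Ka×C = 0. Solving: [H⁺] = 3.4235e-03. Percent = (3.4235e-03/0.031) × 100

Percent ionization = 11%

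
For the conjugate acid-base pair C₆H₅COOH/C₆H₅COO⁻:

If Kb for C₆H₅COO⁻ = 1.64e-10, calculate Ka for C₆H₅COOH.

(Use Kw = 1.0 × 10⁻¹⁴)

For a conjugate pair Ka × Kb = Kw, so Ka = Kw/Kb = 1.0 × 10⁻¹⁴ / 1.64e-10 = 6.10e-05.

K_a = 6.10e-05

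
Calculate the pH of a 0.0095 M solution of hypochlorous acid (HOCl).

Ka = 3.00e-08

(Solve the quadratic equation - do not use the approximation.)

x² + Ka×x - Ka×C = 0. Using quadratic formula: [H⁺] = 1.6867e-05

pH = 4.77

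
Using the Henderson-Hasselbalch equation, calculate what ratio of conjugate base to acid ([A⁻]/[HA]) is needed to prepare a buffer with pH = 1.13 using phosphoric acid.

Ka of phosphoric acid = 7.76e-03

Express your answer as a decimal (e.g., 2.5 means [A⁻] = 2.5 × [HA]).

pKa = -log(7.76e-03) = 2.1101. pH = pKa + log([A⁻]/[HA]), so log([A⁻]/[HA]) = pH − pKa = 1.13 − 2.1101 = -0.9801. [A⁻]/[HA] = 10^(-0.9801) = 0.105

[A⁻]/[HA] = 0.105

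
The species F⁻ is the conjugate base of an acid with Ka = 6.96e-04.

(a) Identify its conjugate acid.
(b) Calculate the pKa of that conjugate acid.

(a) The conjugate acid is formed by adding one H⁺ to F⁻, giving HF. (b) pKa = -log(Ka) = -log(6.96e-04) = 3.16.

Conjugate acid: HF; pK_a = 3.16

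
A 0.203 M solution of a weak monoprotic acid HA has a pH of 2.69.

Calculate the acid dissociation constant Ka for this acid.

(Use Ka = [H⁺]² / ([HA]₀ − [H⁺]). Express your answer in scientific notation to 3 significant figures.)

[H⁺] = 10^(−pH) = 10^(−2.69) = 2.042e-03 M. For HA ⇌ H⁺ + A⁻, Ka = [H⁺][A⁻]/[HA] = [H⁺]² / ([HA]₀ − [H⁺]) = (2.042e-03)² / (0.203 − 2.042e-03) = 2.07e-05.

K_a = 2.07e-05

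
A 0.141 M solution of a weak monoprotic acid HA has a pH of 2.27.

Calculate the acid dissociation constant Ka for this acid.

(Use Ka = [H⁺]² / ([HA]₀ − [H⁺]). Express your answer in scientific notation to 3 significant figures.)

[H⁺] = 10^(−pH) = 10^(−2.27) = 5.370e-03 M. For HA ⇌ H⁺ + A⁻, Ka = [H⁺][A⁻]/[HA] = [H⁺]² / ([HA]₀ − [H⁺]) = (5.370e-03)² / (0.141 − 5.370e-03) = 2.13e-04.

K_a = 2.13e-04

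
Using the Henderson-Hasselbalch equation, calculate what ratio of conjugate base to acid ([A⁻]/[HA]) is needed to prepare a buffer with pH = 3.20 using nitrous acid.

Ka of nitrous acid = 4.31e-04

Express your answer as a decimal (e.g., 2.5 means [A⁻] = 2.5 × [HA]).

pKa = -log(4.31e-04) = 3.3655. pH = pKa + log([A⁻]/[HA]), so log([A⁻]/[HA]) = pH − pKa = 3.20 − 3.3655 = -0.1655. [A⁻]/[HA] = 10^(-0.1655) = 0.683

[A⁻]/[HA] = 0.683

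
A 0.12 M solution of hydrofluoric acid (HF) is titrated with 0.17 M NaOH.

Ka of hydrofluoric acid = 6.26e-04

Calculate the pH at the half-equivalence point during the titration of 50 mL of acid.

At half-equivalence [HA] = [A⁻], so Henderson-Hasselbalch gives pH = pKa = -log(6.26e-04) = 3.20.

pH = pKa = 3.20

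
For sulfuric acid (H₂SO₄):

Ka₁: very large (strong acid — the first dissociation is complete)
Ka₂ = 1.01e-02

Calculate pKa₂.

pKa₂ = -log(Ka₂) = -log(1.01e-02) = 2.00.

pK_{a2} = 2.00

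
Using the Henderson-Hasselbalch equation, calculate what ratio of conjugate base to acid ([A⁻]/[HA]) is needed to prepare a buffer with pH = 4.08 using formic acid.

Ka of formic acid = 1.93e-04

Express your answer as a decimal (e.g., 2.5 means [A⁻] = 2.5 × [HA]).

pKa = -log(1.93e-04) = 3.7144. pH = pKa + log([A⁻]/[HA]), so log([A⁻]/[HA]) = pH − pKa = 4.08 − 3.7144 = 0.3656. [A⁻]/[HA] = 10^(0.3656) = 2.32

[A⁻]/[HA] = 2.32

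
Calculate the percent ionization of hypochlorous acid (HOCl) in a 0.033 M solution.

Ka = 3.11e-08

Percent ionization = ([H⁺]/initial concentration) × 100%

Using Ka equilibrium: x² + Ka×x - Ka×C = 0. Solving: [H⁺] = 3.2020e-05. Percent = (3.2020e-05/0.033) × 100

Percent ionization = 0.097%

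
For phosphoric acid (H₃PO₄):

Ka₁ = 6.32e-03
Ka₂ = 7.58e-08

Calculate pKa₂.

pKa₂ = -log(Ka₂) = -log(7.58e-08) = 7.12.

pK_{a2} = 7.12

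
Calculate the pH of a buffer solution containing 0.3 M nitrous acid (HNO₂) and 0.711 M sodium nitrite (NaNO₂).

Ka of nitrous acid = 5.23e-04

pKa = -log(5.23e-04) = 3.28. pH = pKa + log([A⁻]/[HA]) = 3.28 + log(0.711/0.3)

pH = 3.66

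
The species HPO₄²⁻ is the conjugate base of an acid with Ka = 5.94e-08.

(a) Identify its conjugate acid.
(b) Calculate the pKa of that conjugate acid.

(a) The conjugate acid is formed by adding one H⁺ to HPO₄²⁻, giving H₂PO₄⁻. (b) pKa = -log(Ka) = -log(5.94e-08) = 7.23.

Conjugate acid: H₂PO₄⁻; pK_a = 7.23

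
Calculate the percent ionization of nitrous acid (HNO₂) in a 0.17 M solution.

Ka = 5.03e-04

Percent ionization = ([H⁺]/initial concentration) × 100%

Using Ka equilibrium: x² + Ka×x - Ka×C = 0. Solving: [H⁺] = 8.9991e-03. Percent = (8.9991e-03/0.17) × 100

Percent ionization = 5.29%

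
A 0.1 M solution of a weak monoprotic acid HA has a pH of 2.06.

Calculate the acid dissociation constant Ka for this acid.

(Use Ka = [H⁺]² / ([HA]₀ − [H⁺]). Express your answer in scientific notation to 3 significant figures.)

[H⁺] = 10^(−pH) = 10^(−2.06) = 8.710e-03 M. For HA ⇌ H⁺ + A⁻, Ka = [H⁺][A⁻]/[HA] = [H⁺]² / ([HA]₀ − [H⁺]) = (8.710e-03)² / (0.1 − 8.710e-03) = 8.31e-04.

K_a = 8.31e-04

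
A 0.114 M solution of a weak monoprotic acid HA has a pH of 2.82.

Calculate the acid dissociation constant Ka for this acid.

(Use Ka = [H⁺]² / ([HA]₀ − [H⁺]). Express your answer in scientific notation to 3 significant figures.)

[H⁺] = 10^(−pH) = 10^(−2.82) = 1.514e-03 M. For HA ⇌ H⁺ + A⁻, Ka = [H⁺][A⁻]/[HA] = [H⁺]² / ([HA]₀ − [H⁺]) = (1.514e-03)² / (0.114 − 1.514e-03) = 2.04e-05.

K_a = 2.04e-05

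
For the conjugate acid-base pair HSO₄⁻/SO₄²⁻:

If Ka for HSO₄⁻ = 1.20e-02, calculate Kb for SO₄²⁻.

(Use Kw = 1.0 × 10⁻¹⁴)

For a conjugate pair Ka × Kb = Kw, so Kb = Kw/Ka = 1.0 × 10⁻¹⁴ / 1.20e-02 = 8.33e-13.

K_b = 8.33e-13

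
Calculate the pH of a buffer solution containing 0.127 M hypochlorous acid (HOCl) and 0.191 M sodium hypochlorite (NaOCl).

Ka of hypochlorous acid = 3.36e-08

pKa = -log(3.36e-08) = 7.47. pH = pKa + log([A⁻]/[HA]) = 7.47 + log(0.191/0.127)

pH = 7.65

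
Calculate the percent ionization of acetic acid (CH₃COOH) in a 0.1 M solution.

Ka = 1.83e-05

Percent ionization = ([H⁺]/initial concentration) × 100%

Using Ka equilibrium: x² + Ka×x - Ka×C = 0. Solving: [H⁺] = 1.3437e-03. Percent = (1.3437e-03/0.1) × 100

Percent ionization = 1.34%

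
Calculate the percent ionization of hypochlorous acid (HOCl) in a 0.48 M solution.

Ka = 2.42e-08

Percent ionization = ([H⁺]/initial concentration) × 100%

Using Ka equilibrium: x² + Ka×x - Ka×C = 0. Solving: [H⁺] = 1.0777e-04. Percent = (1.0777e-04/0.48) × 100

Percent ionization = 0.0225%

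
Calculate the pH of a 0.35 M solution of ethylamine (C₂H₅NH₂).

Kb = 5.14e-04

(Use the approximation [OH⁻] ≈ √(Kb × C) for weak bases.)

[OH⁻] = √(Kb × C) = √(5.14e-04 × 0.35) = 1.3413e-02. pOH = 1.87, pH = 14 - pOH

pH = 12.13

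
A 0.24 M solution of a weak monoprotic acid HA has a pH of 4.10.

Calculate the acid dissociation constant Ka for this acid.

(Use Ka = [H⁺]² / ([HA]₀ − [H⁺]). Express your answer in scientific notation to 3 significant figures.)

[H⁺] = 10^(−pH) = 10^(−4.10) = 7.943e-05 M. For HA ⇌ H⁺ + A⁻, Ka = [H⁺][A⁻]/[HA] = [H⁺]² / ([HA]₀ − [H⁺]) = (7.943e-05)² / (0.24 − 7.943e-05) = 2.63e-08.

K_a = 2.63e-08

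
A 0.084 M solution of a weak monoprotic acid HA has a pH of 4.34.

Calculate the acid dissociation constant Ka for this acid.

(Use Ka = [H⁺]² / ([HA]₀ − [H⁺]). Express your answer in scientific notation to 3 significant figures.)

[H⁺] = 10^(−pH) = 10^(−4.34) = 4.571e-05 M. For HA ⇌ H⁺ + A⁻, Ka = [H⁺][A⁻]/[HA] = [H⁺]² / ([HA]₀ − [H⁺]) = (4.571e-05)² / (0.084 − 4.571e-05) = 2.49e-08.

K_a = 2.49e-08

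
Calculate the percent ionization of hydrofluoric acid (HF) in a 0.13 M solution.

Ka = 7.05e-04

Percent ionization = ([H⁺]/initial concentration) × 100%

Using Ka equilibrium: x² + Ka×x - Ka×C = 0. Solving: [H⁺] = 9.2274e-03. Percent = (9.2274e-03/0.13) × 100

Percent ionization = 7.1%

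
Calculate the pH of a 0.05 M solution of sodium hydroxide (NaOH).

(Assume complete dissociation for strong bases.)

[OH⁻] = 0.05 M for strong base. pOH = -log[OH⁻] = 1.30, pH = 14 - pOH

pH = 12.70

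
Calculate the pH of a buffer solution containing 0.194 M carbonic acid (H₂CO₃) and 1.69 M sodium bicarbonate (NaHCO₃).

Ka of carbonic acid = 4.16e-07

pKa = -log(4.16e-07) = 6.38. pH = pKa + log([A⁻]/[HA]) = 6.38 + log(1.69/0.194)

pH = 7.32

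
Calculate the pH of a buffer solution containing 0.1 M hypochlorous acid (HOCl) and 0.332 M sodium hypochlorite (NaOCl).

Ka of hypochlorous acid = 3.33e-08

pKa = -log(3.33e-08) = 7.48. pH = pKa + log([A⁻]/[HA]) = 7.48 + log(0.332/0.1)

pH = 8.00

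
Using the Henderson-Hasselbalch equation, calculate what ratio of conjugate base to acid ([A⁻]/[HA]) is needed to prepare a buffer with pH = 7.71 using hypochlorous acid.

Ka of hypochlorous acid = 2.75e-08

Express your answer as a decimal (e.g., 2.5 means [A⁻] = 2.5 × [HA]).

pKa = -log(2.75e-08) = 7.5607. pH = pKa + log([A⁻]/[HA]), so log([A⁻]/[HA]) = pH − pKa = 7.71 − 7.5607 = 0.1493. [A⁻]/[HA] = 10^(0.1493) = 1.41

[A⁻]/[HA] = 1.41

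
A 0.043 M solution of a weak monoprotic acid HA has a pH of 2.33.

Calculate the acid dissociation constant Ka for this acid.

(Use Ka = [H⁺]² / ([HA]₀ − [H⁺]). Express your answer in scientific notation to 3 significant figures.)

[H⁺] = 10^(−pH) = 10^(−2.33) = 4.677e-03 M. For HA ⇌ H⁺ + A⁻, Ka = [H⁺][A⁻]/[HA] = [H⁺]² / ([HA]₀ − [H⁺]) = (4.677e-03)² / (0.043 − 4.677e-03) = 5.71e-04.

K_a = 5.71e-04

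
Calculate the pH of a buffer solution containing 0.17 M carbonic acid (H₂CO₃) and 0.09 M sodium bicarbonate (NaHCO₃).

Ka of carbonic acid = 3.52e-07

pKa = -log(3.52e-07) = 6.45. pH = pKa + log([A⁻]/[HA]) = 6.45 + log(0.09/0.17)

pH = 6.18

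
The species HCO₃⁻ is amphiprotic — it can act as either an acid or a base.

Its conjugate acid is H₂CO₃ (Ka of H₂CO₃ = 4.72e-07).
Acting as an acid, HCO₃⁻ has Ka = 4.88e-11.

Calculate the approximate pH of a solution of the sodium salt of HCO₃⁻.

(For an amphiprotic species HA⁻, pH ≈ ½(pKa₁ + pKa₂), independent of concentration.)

pKa₁ = -log(4.72e-07) = 6.33; pKa₂ = -log(4.88e-11) = 10.31. For an amphiprotic species, pH ≈ ½(pKa₁ + pKa₂) = ½(6.33 + 10.31) = 8.32.

pH = 8.32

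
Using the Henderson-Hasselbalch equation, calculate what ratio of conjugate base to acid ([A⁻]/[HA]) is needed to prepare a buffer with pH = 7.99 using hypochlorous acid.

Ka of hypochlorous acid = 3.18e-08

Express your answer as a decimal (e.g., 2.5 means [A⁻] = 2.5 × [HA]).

pKa = -log(3.18e-08) = 7.4976. pH = pKa + log([A⁻]/[HA]), so log([A⁻]/[HA]) = pH − pKa = 7.99 − 7.4976 = 0.4924. [A⁻]/[HA] = 10^(0.4924) = 3.11

[A⁻]/[HA] = 3.11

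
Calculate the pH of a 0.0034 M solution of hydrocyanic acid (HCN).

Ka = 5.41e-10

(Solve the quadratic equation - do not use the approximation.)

x² + Ka×x - Ka×C = 0. Using quadratic formula: [H⁺] = 1.3560e-06

pH = 5.87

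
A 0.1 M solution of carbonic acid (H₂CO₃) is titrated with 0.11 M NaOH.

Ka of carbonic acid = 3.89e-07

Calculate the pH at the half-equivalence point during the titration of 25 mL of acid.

At half-equivalence [HA] = [A⁻], so Henderson-Hasselbalch gives pH = pKa = -log(3.89e-07) = 6.41.

pH = pKa = 6.41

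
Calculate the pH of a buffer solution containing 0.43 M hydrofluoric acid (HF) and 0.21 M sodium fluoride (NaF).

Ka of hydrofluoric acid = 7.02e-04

pKa = -log(7.02e-04) = 3.15. pH = pKa + log([A⁻]/[HA]) = 3.15 + log(0.21/0.43)

pH = 2.84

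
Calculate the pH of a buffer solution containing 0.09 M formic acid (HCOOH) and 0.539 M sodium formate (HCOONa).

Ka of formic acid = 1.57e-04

pKa = -log(1.57e-04) = 3.80. pH = pKa + log([A⁻]/[HA]) = 3.80 + log(0.539/0.09)

pH = 4.58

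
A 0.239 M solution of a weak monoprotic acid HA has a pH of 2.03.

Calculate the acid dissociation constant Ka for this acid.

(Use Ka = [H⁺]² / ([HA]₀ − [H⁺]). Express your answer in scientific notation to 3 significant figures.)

[H⁺] = 10^(−pH) = 10^(−2.03) = 9.333e-03 M. For HA ⇌ H⁺ + A⁻, Ka = [H⁺][A⁻]/[HA] = [H⁺]² / ([HA]₀ − [H⁺]) = (9.333e-03)² / (0.239 − 9.333e-03) = 3.79e-04.

K_a = 3.79e-04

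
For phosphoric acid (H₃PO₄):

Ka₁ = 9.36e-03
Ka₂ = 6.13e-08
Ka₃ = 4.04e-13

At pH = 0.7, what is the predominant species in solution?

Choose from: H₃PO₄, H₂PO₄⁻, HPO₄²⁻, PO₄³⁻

pKa₁ = 2.03, pKa₂ = 7.21, pKa₃ = 12.39. For a polyprotic acid the predominant species crosses at each pKa: below pKa_n the protonated form dominates, above it the deprotonated form does. At pH = 0.7, the predominant species is H₃PO₄.

H₃PO₄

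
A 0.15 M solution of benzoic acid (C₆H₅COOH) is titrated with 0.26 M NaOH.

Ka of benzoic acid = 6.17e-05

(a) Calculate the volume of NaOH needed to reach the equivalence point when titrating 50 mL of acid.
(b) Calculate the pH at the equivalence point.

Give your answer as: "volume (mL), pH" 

moles acid = 0.15 × 50/1000 = 0.0075 mol; V_base = moles/0.26 × 1000 = 28.8 mL. At equivalence only the conjugate base is present: [A⁻] = 0.0075/0.079 = 9.5122e-02 M. Kb = Kw/Ka = 1.62e-10; [OH⁻] = √(Kb × [A⁻]) = 3.9264e-06; pOH = 5.41; pH = 14 - pOH = 8.59.

V = 28.8 mL, pH = 8.59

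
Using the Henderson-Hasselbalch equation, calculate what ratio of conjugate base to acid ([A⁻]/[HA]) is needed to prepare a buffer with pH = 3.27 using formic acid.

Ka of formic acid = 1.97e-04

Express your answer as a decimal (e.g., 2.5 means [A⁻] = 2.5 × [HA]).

pKa = -log(1.97e-04) = 3.7055. pH = pKa + log([A⁻]/[HA]), so log([A⁻]/[HA]) = pH − pKa = 3.27 − 3.7055 = -0.4355. [A⁻]/[HA] = 10^(-0.4355) = 0.367

[A⁻]/[HA] = 0.367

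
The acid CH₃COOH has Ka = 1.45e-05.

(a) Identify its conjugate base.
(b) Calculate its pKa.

(a) The conjugate base is formed by removing one H⁺ from CH₃COOH, giving CH₃COO⁻. (b) pKa = -log(Ka) = -log(1.45e-05) = 4.84.

Conjugate base: CH₃COO⁻; pK_a = 4.84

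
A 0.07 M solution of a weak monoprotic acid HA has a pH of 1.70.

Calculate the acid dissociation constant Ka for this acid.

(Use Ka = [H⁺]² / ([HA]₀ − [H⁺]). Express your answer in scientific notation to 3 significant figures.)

[H⁺] = 10^(−pH) = 10^(−1.70) = 1.995e-02 M. For HA ⇌ H⁺ + A⁻, Ka = [H⁺][A⁻]/[HA] = [H⁺]² / ([HA]₀ − [H⁺]) = (1.995e-02)² / (0.07 − 1.995e-02) = 7.95e-03.

K_a = 7.95e-03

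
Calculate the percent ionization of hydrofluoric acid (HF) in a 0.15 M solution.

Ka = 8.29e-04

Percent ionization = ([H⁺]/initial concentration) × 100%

Using Ka equilibrium: x² + Ka×x - Ka×C = 0. Solving: [H⁺] = 1.0744e-02. Percent = (1.0744e-02/0.15) × 100

Percent ionization = 7.16%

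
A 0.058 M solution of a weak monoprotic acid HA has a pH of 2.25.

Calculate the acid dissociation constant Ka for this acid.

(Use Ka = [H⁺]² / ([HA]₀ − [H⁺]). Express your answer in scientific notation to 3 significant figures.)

[H⁺] = 10^(−pH) = 10^(−2.25) = 5.623e-03 M. For HA ⇌ H⁺ + A⁻, Ka = [H⁺][A⁻]/[HA] = [H⁺]² / ([HA]₀ − [H⁺]) = (5.623e-03)² / (0.058 − 5.623e-03) = 6.04e-04.

K_a = 6.04e-04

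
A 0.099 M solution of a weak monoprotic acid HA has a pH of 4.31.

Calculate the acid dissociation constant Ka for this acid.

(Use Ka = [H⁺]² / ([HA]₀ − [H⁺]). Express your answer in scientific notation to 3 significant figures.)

[H⁺] = 10^(−pH) = 10^(−4.31) = 4.898e-05 M. For HA ⇌ H⁺ + A⁻, Ka = [H⁺][A⁻]/[HA] = [H⁺]² / ([HA]₀ − [H⁺]) = (4.898e-05)² / (0.099 − 4.898e-05) = 2.42e-08.

K_a = 2.42e-08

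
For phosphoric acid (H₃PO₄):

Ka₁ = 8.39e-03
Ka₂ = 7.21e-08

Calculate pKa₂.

pKa₂ = -log(Ka₂) = -log(7.21e-08) = 7.14.

pK_{a2} = 7.14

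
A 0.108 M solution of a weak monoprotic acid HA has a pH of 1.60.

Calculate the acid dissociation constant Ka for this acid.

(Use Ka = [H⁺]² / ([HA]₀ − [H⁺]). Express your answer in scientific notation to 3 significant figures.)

[H⁺] = 10^(−pH) = 10^(−1.60) = 2.512e-02 M. For HA ⇌ H⁺ + A⁻, Ka = [H⁺][A⁻]/[HA] = [H⁺]² / ([HA]₀ − [H⁺]) = (2.512e-02)² / (0.108 − 2.512e-02) = 7.61e-03.

K_a = 7.61e-03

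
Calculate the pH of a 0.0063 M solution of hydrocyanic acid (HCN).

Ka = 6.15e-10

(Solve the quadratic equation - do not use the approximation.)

x² + Ka×x - Ka×C = 0. Using quadratic formula: [H⁺] = 1.9681e-06

pH = 5.71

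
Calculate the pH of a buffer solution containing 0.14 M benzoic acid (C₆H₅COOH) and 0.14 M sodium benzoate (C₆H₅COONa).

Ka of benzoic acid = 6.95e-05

pKa = -log(6.95e-05) = 4.16. pH = pKa + log([A⁻]/[HA]) = 4.16 + log(0.14/0.14)

pH = 4.16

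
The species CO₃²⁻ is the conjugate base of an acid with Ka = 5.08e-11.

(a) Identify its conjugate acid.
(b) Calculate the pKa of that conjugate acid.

(a) The conjugate acid is formed by adding one H⁺ to CO₃²⁻, giving HCO₃⁻. (b) pKa = -log(Ka) = -log(5.08e-11) = 10.29.

Conjugate acid: HCO₃⁻; pK_a = 10.29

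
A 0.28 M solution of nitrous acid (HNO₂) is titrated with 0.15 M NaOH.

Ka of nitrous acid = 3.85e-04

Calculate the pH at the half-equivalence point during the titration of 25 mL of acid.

At half-equivalence [HA] = [A⁻], so Henderson-Hasselbalch gives pH = pKa = -log(3.85e-04) = 3.41.

pH = pKa = 3.41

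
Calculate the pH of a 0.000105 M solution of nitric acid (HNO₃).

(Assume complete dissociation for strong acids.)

[H⁺] = 0.000105 M for strong acid. pH = -log[H⁺] = -log(0.000105)

pH = 3.98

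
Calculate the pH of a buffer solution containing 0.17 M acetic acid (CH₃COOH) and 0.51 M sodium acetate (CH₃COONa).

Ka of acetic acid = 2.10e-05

pKa = -log(2.10e-05) = 4.68. pH = pKa + log([A⁻]/[HA]) = 4.68 + log(0.51/0.17)

pH = 5.15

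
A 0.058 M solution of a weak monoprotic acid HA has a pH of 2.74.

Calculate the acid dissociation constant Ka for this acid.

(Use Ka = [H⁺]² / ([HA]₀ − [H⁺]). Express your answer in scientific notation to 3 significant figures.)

[H⁺] = 10^(−pH) = 10^(−2.74) = 1.820e-03 M. For HA ⇌ H⁺ + A⁻, Ka = [H⁺][A⁻]/[HA] = [H⁺]² / ([HA]₀ − [H⁺]) = (1.820e-03)² / (0.058 − 1.820e-03) = 5.89e-05.

K_a = 5.89e-05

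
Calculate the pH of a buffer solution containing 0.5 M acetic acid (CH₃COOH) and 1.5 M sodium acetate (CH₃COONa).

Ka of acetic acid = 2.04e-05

pKa = -log(2.04e-05) = 4.69. pH = pKa + log([A⁻]/[HA]) = 4.69 + log(1.5/0.5)

pH = 5.17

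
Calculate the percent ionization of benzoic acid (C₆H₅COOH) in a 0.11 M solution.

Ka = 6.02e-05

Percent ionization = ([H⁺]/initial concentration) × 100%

Using Ka equilibrium: x² + Ka×x - Ka×C = 0. Solving: [H⁺] = 2.5434e-03. Percent = (2.5434e-03/0.11) × 100

Percent ionization = 2.31%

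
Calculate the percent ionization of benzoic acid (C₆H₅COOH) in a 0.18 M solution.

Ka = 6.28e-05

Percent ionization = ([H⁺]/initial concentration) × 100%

Using Ka equilibrium: x² + Ka×x - Ka×C = 0. Solving: [H⁺] = 3.3309e-03. Percent = (3.3309e-03/0.18) × 100

Percent ionization = 1.85%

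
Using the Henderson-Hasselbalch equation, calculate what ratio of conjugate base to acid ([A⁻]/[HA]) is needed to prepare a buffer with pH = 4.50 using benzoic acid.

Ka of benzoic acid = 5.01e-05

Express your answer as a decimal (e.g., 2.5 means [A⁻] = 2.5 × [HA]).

pKa = -log(5.01e-05) = 4.3002. pH = pKa + log([A⁻]/[HA]), so log([A⁻]/[HA]) = pH − pKa = 4.50 − 4.3002 = 0.1998. [A⁻]/[HA] = 10^(0.1998) = 1.58

[A⁻]/[HA] = 1.58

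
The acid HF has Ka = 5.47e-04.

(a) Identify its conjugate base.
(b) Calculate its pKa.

(a) The conjugate base is formed by removing one H⁺ from HF, giving F⁻. (b) pKa = -log(Ka) = -log(5.47e-04) = 3.26.

Conjugate base: F⁻; pK_a = 3.26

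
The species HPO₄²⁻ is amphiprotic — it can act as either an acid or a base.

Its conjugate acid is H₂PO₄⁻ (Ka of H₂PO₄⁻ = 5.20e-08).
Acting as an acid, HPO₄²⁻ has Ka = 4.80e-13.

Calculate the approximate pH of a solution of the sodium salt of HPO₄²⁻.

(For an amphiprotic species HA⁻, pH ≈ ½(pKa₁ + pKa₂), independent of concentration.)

pKa₁ = -log(5.20e-08) = 7.28; pKa₂ = -log(4.80e-13) = 12.32. For an amphiprotic species, pH ≈ ½(pKa₁ + pKa₂) = ½(7.28 + 12.32) = 9.80.

pH = 9.80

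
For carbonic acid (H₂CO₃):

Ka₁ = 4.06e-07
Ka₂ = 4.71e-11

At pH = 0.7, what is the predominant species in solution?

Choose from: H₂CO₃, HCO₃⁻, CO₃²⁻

pKa₁ = 6.39, pKa₂ = 10.33. For a polyprotic acid the predominant species crosses at each pKa: below pKa_n the protonated form dominates, above it the deprotonated form does. At pH = 0.7, the predominant species is H₂CO₃.

H₂CO₃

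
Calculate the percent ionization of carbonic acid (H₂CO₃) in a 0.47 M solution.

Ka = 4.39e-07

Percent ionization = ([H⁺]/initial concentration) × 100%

Using Ka equilibrium: x² + Ka×x - Ka×C = 0. Solving: [H⁺] = 4.5402e-04. Percent = (4.5402e-04/0.47) × 100

Percent ionization = 0.0966%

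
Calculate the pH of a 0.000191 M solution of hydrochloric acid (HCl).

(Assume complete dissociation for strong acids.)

[H⁺] = 0.000191 M for strong acid. pH = -log[H⁺] = -log(0.000191)

pH = 3.72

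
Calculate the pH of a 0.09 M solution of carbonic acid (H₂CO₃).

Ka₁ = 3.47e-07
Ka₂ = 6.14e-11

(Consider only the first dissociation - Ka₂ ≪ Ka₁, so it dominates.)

First dissociation dominates. From Ka₁ = [H⁺][HA⁻]/[H₂A], x² + Ka₁·x − Ka₁·C = 0 with C = 0.09 M and Ka₁ = 3.47e-07. Solving: [H⁺] = (−Ka₁ + √(Ka₁² + 4·Ka₁·C)) / 2 = 1.7655e-04 M. pH = -log(1.7655e-04) = 3.75.

pH = 3.75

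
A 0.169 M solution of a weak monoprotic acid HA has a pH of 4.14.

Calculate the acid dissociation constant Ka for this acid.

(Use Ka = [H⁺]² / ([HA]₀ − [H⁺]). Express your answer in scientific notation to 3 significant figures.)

[H⁺] = 10^(−pH) = 10^(−4.14) = 7.244e-05 M. For HA ⇌ H⁺ + A⁻, Ka = [H⁺][A⁻]/[HA] = [H⁺]² / ([HA]₀ − [H⁺]) = (7.244e-05)² / (0.169 − 7.244e-05) = 3.11e-08.

K_a = 3.11e-08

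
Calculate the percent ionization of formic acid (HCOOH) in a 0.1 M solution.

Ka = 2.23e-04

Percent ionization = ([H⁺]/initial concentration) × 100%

Using Ka equilibrium: x² + Ka×x - Ka×C = 0. Solving: [H⁺] = 4.6121e-03. Percent = (4.6121e-03/0.1) × 100

Percent ionization = 4.61%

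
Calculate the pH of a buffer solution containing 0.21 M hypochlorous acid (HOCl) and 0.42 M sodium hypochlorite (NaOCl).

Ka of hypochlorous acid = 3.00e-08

pKa = -log(3.00e-08) = 7.52. pH = pKa + log([A⁻]/[HA]) = 7.52 + log(0.42/0.21)

pH = 7.82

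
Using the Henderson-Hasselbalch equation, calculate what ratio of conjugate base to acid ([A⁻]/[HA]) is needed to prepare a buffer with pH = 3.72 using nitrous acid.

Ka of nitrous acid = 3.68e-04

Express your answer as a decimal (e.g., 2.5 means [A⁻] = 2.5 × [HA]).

pKa = -log(3.68e-04) = 3.4342. pH = pKa + log([A⁻]/[HA]), so log([A⁻]/[HA]) = pH − pKa = 3.72 − 3.4342 = 0.2858. [A⁻]/[HA] = 10^(0.2858) = 1.93

[A⁻]/[HA] = 1.93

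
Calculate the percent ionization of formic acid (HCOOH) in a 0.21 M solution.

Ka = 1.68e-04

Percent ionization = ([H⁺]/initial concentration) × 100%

Using Ka equilibrium: x² + Ka×x - Ka×C = 0. Solving: [H⁺] = 5.8563e-03. Percent = (5.8563e-03/0.21) × 100

Percent ionization = 2.79%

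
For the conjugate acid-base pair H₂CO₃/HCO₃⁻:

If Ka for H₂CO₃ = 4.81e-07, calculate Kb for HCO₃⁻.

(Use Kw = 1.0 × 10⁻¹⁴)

For a conjugate pair Ka × Kb = Kw, so Kb = Kw/Ka = 1.0 × 10⁻¹⁴ / 4.81e-07 = 2.08e-08.

K_b = 2.08e-08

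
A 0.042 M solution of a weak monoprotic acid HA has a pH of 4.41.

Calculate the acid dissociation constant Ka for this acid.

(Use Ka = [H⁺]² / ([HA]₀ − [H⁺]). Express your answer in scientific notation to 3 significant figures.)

[H⁺] = 10^(−pH) = 10^(−4.41) = 3.890e-05 M. For HA ⇌ H⁺ + A⁻, Ka = [H⁺][A⁻]/[HA] = [H⁺]² / ([HA]₀ − [H⁺]) = (3.890e-05)² / (0.042 − 3.890e-05) = 3.61e-08.

K_a = 3.61e-08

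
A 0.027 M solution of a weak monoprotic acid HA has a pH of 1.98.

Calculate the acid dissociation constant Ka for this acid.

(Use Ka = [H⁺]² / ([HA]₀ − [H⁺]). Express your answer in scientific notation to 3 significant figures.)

[H⁺] = 10^(−pH) = 10^(−1.98) = 1.047e-02 M. For HA ⇌ H⁺ + A⁻, Ka = [H⁺][A⁻]/[HA] = [H⁺]² / ([HA]₀ − [H⁺]) = (1.047e-02)² / (0.027 − 1.047e-02) = 6.63e-03.

K_a = 6.63e-03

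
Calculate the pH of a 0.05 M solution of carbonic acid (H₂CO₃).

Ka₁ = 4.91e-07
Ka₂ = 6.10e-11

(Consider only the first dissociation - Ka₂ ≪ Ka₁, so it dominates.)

First dissociation dominates. From Ka₁ = [H⁺][HA⁻]/[H₂A], x² + Ka₁·x − Ka₁·C = 0 with C = 0.05 M and Ka₁ = 4.91e-07. Solving: [H⁺] = (−Ka₁ + √(Ka₁² + 4·Ka₁·C)) / 2 = 1.5644e-04 M. pH = -log(1.5644e-04) = 3.81.

pH = 3.81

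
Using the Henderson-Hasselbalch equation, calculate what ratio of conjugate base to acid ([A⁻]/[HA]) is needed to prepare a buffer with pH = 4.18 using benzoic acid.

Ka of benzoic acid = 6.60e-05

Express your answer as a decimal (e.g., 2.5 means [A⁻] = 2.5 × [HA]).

pKa = -log(6.60e-05) = 4.1805. pH = pKa + log([A⁻]/[HA]), so log([A⁻]/[HA]) = pH − pKa = 4.18 − 4.1805 = -0.0005. [A⁻]/[HA] = 10^(-0.0005) = 0.999

[A⁻]/[HA] = 0.999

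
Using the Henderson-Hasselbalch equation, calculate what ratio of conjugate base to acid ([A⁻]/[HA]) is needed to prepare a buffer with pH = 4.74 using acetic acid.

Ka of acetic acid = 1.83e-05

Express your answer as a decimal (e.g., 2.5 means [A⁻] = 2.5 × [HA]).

pKa = -log(1.83e-05) = 4.7375. pH = pKa + log([A⁻]/[HA]), so log([A⁻]/[HA]) = pH − pKa = 4.74 − 4.7375 = 0.0025. [A⁻]/[HA] = 10^(0.0025) = 1.01

[A⁻]/[HA] = 1.01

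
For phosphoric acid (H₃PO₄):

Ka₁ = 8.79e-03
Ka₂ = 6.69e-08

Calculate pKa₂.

pKa₂ = -log(Ka₂) = -log(6.69e-08) = 7.17.

pK_{a2} = 7.17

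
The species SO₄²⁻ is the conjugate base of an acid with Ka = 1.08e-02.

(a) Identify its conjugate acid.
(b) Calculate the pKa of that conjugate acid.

(a) The conjugate acid is formed by adding one H⁺ to SO₄²⁻, giving HSO₄⁻. (b) pKa = -log(Ka) = -log(1.08e-02) = 1.97.

Conjugate acid: HSO₄⁻; pK_a = 1.97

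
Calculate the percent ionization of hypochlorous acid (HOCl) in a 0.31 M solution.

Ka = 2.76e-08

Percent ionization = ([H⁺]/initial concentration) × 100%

Using Ka equilibrium: x² + Ka×x - Ka×C = 0. Solving: [H⁺] = 9.2485e-05. Percent = (9.2485e-05/0.31) × 100

Percent ionization = 0.0298%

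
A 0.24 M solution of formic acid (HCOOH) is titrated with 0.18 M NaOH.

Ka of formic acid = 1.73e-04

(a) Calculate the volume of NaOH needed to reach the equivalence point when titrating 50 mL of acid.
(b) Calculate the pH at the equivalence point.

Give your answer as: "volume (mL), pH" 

moles acid = 0.24 × 50/1000 = 0.012 mol; V_base = moles/0.18 × 1000 = 66.7 mL. At equivalence only the conjugate base is present: [A⁻] = 0.012/0.117 = 1.0286e-01 M. Kb = Kw/Ka = 5.78e-11; [OH⁻] = √(Kb × [A⁻]) = 2.4383e-06; pOH = 5.61; pH = 14 - pOH = 8.39.

V = 66.7 mL, pH = 8.39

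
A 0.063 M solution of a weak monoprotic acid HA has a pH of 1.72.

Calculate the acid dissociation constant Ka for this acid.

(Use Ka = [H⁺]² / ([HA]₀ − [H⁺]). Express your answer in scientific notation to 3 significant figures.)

[H⁺] = 10^(−pH) = 10^(−1.72) = 1.905e-02 M. For HA ⇌ H⁺ + A⁻, Ka = [H⁺][A⁻]/[HA] = [H⁺]² / ([HA]₀ − [H⁺]) = (1.905e-02)² / (0.063 − 1.905e-02) = 8.26e-03.

K_a = 8.26e-03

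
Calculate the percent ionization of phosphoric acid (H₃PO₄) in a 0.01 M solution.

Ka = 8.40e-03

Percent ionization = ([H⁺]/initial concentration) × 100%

Using Ka equilibrium: x² + Ka×x - Ka×C = 0. Solving: [H⁺] = 5.8817e-03. Percent = (5.8817e-03/0.01) × 100

Percent ionization = 58.8%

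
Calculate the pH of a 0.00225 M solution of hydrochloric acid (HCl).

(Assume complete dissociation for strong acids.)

[H⁺] = 0.00225 M for strong acid. pH = -log[H⁺] = -log(0.00225)

pH = 2.65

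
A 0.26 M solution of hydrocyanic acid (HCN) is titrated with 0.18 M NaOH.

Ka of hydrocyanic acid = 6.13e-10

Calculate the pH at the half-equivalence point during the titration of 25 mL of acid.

At half-equivalence [HA] = [A⁻], so Henderson-Hasselbalch gives pH = pKa = -log(6.13e-10) = 9.21.

pH = pKa = 9.21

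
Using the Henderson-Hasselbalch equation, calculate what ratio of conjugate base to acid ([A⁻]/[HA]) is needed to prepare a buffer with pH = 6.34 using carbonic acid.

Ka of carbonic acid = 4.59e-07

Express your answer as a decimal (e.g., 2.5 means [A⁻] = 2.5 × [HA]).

pKa = -log(4.59e-07) = 6.3382. pH = pKa + log([A⁻]/[HA]), so log([A⁻]/[HA]) = pH − pKa = 6.34 − 6.3382 = 0.0018. [A⁻]/[HA] = 10^(0.0018) = 1.00

[A⁻]/[HA] = 1.00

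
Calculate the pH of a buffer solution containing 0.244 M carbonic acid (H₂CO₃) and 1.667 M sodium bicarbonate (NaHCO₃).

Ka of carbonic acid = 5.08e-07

pKa = -log(5.08e-07) = 6.29. pH = pKa + log([A⁻]/[HA]) = 6.29 + log(1.667/0.244)

pH = 7.13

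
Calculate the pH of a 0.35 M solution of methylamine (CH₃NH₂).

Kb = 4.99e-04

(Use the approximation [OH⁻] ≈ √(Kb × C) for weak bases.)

[OH⁻] = √(Kb × C) = √(4.99e-04 × 0.35) = 1.3216e-02. pOH = 1.88, pH = 14 - pOH

pH = 12.12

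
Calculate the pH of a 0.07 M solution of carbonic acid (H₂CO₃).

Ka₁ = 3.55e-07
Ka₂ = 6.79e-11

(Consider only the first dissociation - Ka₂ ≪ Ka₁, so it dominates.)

First dissociation dominates. From Ka₁ = [H⁺][HA⁻]/[H₂A], x² + Ka₁·x − Ka₁·C = 0 with C = 0.07 M and Ka₁ = 3.55e-07. Solving: [H⁺] = (−Ka₁ + √(Ka₁² + 4·Ka₁·C)) / 2 = 1.5746e-04 M. pH = -log(1.5746e-04) = 3.80.

pH = 3.80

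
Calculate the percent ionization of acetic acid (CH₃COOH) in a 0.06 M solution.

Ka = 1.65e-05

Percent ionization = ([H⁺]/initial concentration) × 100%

Using Ka equilibrium: x² + Ka×x - Ka×C = 0. Solving: [H⁺] = 9.8677e-04. Percent = (9.8677e-04/0.06) × 100

Percent ionization = 1.64%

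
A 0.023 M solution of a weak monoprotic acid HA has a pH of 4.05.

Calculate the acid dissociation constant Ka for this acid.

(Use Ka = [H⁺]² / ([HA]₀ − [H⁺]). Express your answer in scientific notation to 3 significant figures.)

[H⁺] = 10^(−pH) = 10^(−4.05) = 8.913e-05 M. For HA ⇌ H⁺ + A⁻, Ka = [H⁺][A⁻]/[HA] = [H⁺]² / ([HA]₀ − [H⁺]) = (8.913e-05)² / (0.023 − 8.913e-05) = 3.47e-07.

K_a = 3.47e-07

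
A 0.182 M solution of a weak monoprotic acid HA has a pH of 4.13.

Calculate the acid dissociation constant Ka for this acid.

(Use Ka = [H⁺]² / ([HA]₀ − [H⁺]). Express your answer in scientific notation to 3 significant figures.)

[H⁺] = 10^(−pH) = 10^(−4.13) = 7.413e-05 M. For HA ⇌ H⁺ + A⁻, Ka = [H⁺][A⁻]/[HA] = [H⁺]² / ([HA]₀ − [H⁺]) = (7.413e-05)² / (0.182 − 7.413e-05) = 3.02e-08.

K_a = 3.02e-08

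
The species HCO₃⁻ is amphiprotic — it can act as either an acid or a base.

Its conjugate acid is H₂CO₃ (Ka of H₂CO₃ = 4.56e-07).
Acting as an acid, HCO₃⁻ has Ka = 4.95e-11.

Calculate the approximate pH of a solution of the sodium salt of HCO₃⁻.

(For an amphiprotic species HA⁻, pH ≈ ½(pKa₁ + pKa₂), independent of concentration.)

pKa₁ = -log(4.56e-07) = 6.34; pKa₂ = -log(4.95e-11) = 10.31. For an amphiprotic species, pH ≈ ½(pKa₁ + pKa₂) = ½(6.34 + 10.31) = 8.32.

pH = 8.32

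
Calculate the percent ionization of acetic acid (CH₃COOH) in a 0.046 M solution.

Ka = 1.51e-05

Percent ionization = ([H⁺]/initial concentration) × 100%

Using Ka equilibrium: x² + Ka×x - Ka×C = 0. Solving: [H⁺] = 8.2591e-04. Percent = (8.2591e-04/0.046) × 100

Percent ionization = 1.8%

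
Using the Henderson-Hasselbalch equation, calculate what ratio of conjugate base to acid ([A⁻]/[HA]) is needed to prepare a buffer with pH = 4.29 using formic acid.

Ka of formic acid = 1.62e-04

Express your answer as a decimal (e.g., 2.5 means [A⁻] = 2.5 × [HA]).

pKa = -log(1.62e-04) = 3.7905. pH = pKa + log([A⁻]/[HA]), so log([A⁻]/[HA]) = pH − pKa = 4.29 − 3.7905 = 0.4995. [A⁻]/[HA] = 10^(0.4995) = 3.16

[A⁻]/[HA] = 3.16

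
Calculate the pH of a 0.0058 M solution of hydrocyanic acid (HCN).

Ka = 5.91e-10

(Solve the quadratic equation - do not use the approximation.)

x² + Ka×x - Ka×C = 0. Using quadratic formula: [H⁺] = 1.8511e-06

pH = 5.73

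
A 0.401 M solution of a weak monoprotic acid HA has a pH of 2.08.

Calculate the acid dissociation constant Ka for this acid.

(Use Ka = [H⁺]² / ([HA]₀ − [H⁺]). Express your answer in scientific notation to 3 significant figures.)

[H⁺] = 10^(−pH) = 10^(−2.08) = 8.318e-03 M. For HA ⇌ H⁺ + A⁻, Ka = [H⁺][A⁻]/[HA] = [H⁺]² / ([HA]₀ − [H⁺]) = (8.318e-03)² / (0.401 − 8.318e-03) = 1.76e-04.

K_a = 1.76e-04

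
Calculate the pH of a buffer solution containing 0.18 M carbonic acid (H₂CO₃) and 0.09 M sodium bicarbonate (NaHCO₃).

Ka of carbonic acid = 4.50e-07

pKa = -log(4.50e-07) = 6.35. pH = pKa + log([A⁻]/[HA]) = 6.35 + log(0.09/0.18)

pH = 6.05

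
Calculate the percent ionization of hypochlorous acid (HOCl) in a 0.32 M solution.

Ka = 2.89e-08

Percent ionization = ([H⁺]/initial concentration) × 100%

Using Ka equilibrium: x² + Ka×x - Ka×C = 0. Solving: [H⁺] = 9.6152e-05. Percent = (9.6152e-05/0.32) × 100

Percent ionization = 0.03%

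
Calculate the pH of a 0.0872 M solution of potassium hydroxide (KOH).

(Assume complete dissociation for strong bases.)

[OH⁻] = 0.0872 M for strong base. pOH = -log[OH⁻] = 1.06, pH = 14 - pOH

pH = 12.94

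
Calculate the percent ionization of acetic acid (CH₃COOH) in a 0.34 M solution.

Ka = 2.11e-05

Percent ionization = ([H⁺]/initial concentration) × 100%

Using Ka equilibrium: x² + Ka×x - Ka×C = 0. Solving: [H⁺] = 2.6679e-03. Percent = (2.6679e-03/0.34) × 100

Percent ionization = 0.785%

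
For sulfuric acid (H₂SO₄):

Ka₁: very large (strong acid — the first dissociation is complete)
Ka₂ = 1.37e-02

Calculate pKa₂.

pKa₂ = -log(Ka₂) = -log(1.37e-02) = 1.86.

pK_{a2} = 1.86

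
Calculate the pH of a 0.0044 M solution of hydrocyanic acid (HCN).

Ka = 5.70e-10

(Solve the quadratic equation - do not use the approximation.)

x² + Ka×x - Ka×C = 0. Using quadratic formula: [H⁺] = 1.5834e-06

pH = 5.80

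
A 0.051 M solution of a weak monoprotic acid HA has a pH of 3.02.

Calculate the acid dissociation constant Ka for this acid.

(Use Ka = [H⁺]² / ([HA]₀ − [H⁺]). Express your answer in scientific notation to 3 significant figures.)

[H⁺] = 10^(−pH) = 10^(−3.02) = 9.550e-04 M. For HA ⇌ H⁺ + A⁻, Ka = [H⁺][A⁻]/[HA] = [H⁺]² / ([HA]₀ − [H⁺]) = (9.550e-04)² / (0.051 − 9.550e-04) = 1.82e-05.

K_a = 1.82e-05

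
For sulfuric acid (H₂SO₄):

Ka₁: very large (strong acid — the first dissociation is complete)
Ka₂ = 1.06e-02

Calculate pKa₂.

pKa₂ = -log(Ka₂) = -log(1.06e-02) = 1.97.

pK_{a2} = 1.97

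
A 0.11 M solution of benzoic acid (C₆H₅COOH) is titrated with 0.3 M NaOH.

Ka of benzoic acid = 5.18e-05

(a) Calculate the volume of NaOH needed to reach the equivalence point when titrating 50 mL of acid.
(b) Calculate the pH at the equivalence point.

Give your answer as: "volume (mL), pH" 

moles acid = 0.11 × 50/1000 = 0.0055 mol; V_base = moles/0.3 × 1000 = 18.3 mL. At equivalence only the conjugate base is present: [A⁻] = 0.0055/0.068 = 8.0488e-02 M. Kb = Kw/Ka = 1.93e-10; [OH⁻] = √(Kb × [A⁻]) = 3.9419e-06; pOH = 5.40; pH = 14 - pOH = 8.60.

V = 18.3 mL, pH = 8.60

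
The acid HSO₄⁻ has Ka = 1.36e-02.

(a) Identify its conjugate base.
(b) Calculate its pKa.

(a) The conjugate base is formed by removing one H⁺ from HSO₄⁻, giving SO₄²⁻. (b) pKa = -log(Ka) = -log(1.36e-02) = 1.87.

Conjugate base: SO₄²⁻; pK_a = 1.87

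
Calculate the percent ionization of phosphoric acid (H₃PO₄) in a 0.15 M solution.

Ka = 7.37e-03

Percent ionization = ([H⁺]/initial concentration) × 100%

Using Ka equilibrium: x² + Ka×x - Ka×C = 0. Solving: [H⁺] = 2.9768e-02. Percent = (2.9768e-02/0.15) × 100

Percent ionization = 19.8%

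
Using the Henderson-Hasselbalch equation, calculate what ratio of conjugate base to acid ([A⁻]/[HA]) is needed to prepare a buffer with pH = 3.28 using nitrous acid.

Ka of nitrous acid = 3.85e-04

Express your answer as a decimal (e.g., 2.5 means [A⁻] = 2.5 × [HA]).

pKa = -log(3.85e-04) = 3.4145. pH = pKa + log([A⁻]/[HA]), so log([A⁻]/[HA]) = pH − pKa = 3.28 − 3.4145 = -0.1345. [A⁻]/[HA] = 10^(-0.1345) = 0.734

[A⁻]/[HA] = 0.734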